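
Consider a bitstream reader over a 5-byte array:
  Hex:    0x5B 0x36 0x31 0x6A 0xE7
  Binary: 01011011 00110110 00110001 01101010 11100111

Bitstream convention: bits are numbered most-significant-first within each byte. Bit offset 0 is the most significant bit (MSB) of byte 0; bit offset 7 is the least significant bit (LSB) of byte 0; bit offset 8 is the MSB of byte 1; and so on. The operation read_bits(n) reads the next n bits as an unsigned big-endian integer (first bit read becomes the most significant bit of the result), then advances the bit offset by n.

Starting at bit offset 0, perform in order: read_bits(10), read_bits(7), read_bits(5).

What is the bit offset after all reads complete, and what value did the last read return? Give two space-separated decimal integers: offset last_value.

Answer: 22 12

Derivation:
Read 1: bits[0:10] width=10 -> value=364 (bin 0101101100); offset now 10 = byte 1 bit 2; 30 bits remain
Read 2: bits[10:17] width=7 -> value=108 (bin 1101100); offset now 17 = byte 2 bit 1; 23 bits remain
Read 3: bits[17:22] width=5 -> value=12 (bin 01100); offset now 22 = byte 2 bit 6; 18 bits remain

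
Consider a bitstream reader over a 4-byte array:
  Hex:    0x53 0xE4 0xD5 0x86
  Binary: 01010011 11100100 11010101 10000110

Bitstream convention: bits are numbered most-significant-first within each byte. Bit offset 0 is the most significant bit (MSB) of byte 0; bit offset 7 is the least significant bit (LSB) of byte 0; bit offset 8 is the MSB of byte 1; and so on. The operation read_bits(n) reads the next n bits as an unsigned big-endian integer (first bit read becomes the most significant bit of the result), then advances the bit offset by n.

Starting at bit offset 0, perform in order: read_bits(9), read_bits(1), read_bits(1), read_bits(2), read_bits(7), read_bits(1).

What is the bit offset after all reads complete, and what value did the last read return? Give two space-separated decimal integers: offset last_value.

Answer: 21 0

Derivation:
Read 1: bits[0:9] width=9 -> value=167 (bin 010100111); offset now 9 = byte 1 bit 1; 23 bits remain
Read 2: bits[9:10] width=1 -> value=1 (bin 1); offset now 10 = byte 1 bit 2; 22 bits remain
Read 3: bits[10:11] width=1 -> value=1 (bin 1); offset now 11 = byte 1 bit 3; 21 bits remain
Read 4: bits[11:13] width=2 -> value=0 (bin 00); offset now 13 = byte 1 bit 5; 19 bits remain
Read 5: bits[13:20] width=7 -> value=77 (bin 1001101); offset now 20 = byte 2 bit 4; 12 bits remain
Read 6: bits[20:21] width=1 -> value=0 (bin 0); offset now 21 = byte 2 bit 5; 11 bits remain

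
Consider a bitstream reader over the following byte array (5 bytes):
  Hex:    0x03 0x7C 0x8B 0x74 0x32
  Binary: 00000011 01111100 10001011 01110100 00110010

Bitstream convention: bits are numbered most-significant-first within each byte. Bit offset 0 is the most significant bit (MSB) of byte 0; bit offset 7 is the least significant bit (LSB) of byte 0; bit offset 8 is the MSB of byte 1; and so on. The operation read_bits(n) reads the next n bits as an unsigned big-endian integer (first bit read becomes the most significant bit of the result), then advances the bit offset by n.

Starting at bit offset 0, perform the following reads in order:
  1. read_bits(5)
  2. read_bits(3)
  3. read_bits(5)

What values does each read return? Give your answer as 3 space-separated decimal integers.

Answer: 0 3 15

Derivation:
Read 1: bits[0:5] width=5 -> value=0 (bin 00000); offset now 5 = byte 0 bit 5; 35 bits remain
Read 2: bits[5:8] width=3 -> value=3 (bin 011); offset now 8 = byte 1 bit 0; 32 bits remain
Read 3: bits[8:13] width=5 -> value=15 (bin 01111); offset now 13 = byte 1 bit 5; 27 bits remain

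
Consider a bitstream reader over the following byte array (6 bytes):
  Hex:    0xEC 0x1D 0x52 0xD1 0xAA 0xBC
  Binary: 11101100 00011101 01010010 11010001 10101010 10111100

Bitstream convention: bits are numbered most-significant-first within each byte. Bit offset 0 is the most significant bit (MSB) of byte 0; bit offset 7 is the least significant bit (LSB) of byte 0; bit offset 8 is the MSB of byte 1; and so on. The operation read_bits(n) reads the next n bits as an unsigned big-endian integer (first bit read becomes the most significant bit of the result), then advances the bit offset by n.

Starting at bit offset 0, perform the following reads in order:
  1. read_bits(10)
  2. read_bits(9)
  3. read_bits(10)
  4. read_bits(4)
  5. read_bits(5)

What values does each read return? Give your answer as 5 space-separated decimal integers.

Read 1: bits[0:10] width=10 -> value=944 (bin 1110110000); offset now 10 = byte 1 bit 2; 38 bits remain
Read 2: bits[10:19] width=9 -> value=234 (bin 011101010); offset now 19 = byte 2 bit 3; 29 bits remain
Read 3: bits[19:29] width=10 -> value=602 (bin 1001011010); offset now 29 = byte 3 bit 5; 19 bits remain
Read 4: bits[29:33] width=4 -> value=3 (bin 0011); offset now 33 = byte 4 bit 1; 15 bits remain
Read 5: bits[33:38] width=5 -> value=10 (bin 01010); offset now 38 = byte 4 bit 6; 10 bits remain

Answer: 944 234 602 3 10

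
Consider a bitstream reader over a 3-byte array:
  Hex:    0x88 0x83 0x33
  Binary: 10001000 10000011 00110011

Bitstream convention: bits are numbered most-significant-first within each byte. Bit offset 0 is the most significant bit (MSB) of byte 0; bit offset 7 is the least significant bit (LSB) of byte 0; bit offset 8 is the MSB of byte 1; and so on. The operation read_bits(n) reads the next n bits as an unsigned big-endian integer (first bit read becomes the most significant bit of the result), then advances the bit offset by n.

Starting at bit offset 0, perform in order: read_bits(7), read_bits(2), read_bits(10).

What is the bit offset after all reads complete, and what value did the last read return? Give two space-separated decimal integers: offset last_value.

Answer: 19 25

Derivation:
Read 1: bits[0:7] width=7 -> value=68 (bin 1000100); offset now 7 = byte 0 bit 7; 17 bits remain
Read 2: bits[7:9] width=2 -> value=1 (bin 01); offset now 9 = byte 1 bit 1; 15 bits remain
Read 3: bits[9:19] width=10 -> value=25 (bin 0000011001); offset now 19 = byte 2 bit 3; 5 bits remain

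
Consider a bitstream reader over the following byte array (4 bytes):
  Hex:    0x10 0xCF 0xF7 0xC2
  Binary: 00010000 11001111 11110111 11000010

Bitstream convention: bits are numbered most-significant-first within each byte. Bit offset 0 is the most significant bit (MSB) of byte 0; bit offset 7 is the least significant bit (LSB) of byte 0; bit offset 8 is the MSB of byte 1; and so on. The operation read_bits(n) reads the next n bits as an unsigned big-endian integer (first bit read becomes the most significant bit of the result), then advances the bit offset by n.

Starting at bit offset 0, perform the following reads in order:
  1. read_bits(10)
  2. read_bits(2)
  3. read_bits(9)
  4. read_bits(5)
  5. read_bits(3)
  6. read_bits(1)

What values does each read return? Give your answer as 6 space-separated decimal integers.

Answer: 67 0 510 31 0 0

Derivation:
Read 1: bits[0:10] width=10 -> value=67 (bin 0001000011); offset now 10 = byte 1 bit 2; 22 bits remain
Read 2: bits[10:12] width=2 -> value=0 (bin 00); offset now 12 = byte 1 bit 4; 20 bits remain
Read 3: bits[12:21] width=9 -> value=510 (bin 111111110); offset now 21 = byte 2 bit 5; 11 bits remain
Read 4: bits[21:26] width=5 -> value=31 (bin 11111); offset now 26 = byte 3 bit 2; 6 bits remain
Read 5: bits[26:29] width=3 -> value=0 (bin 000); offset now 29 = byte 3 bit 5; 3 bits remain
Read 6: bits[29:30] width=1 -> value=0 (bin 0); offset now 30 = byte 3 bit 6; 2 bits remain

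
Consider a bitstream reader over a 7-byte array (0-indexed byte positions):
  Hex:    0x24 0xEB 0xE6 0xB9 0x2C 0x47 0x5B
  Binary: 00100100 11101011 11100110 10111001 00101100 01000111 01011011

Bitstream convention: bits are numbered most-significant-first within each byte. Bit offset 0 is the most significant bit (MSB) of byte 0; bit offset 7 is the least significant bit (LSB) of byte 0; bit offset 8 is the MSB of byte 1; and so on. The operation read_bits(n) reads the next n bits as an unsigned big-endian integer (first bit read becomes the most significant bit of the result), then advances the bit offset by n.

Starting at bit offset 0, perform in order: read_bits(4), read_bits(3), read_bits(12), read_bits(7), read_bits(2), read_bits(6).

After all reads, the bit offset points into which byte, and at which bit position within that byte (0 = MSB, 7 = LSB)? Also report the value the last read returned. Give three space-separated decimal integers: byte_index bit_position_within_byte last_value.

Answer: 4 2 36

Derivation:
Read 1: bits[0:4] width=4 -> value=2 (bin 0010); offset now 4 = byte 0 bit 4; 52 bits remain
Read 2: bits[4:7] width=3 -> value=2 (bin 010); offset now 7 = byte 0 bit 7; 49 bits remain
Read 3: bits[7:19] width=12 -> value=1887 (bin 011101011111); offset now 19 = byte 2 bit 3; 37 bits remain
Read 4: bits[19:26] width=7 -> value=26 (bin 0011010); offset now 26 = byte 3 bit 2; 30 bits remain
Read 5: bits[26:28] width=2 -> value=3 (bin 11); offset now 28 = byte 3 bit 4; 28 bits remain
Read 6: bits[28:34] width=6 -> value=36 (bin 100100); offset now 34 = byte 4 bit 2; 22 bits remain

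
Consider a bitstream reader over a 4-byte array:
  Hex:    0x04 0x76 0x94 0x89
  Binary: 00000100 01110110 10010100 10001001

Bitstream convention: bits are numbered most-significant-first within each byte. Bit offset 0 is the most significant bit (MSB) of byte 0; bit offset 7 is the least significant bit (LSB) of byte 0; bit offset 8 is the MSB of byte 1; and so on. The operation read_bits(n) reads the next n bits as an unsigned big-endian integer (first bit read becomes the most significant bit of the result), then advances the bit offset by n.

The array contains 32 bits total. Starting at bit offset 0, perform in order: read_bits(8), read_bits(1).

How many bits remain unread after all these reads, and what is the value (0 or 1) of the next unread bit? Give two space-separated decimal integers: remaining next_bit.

Read 1: bits[0:8] width=8 -> value=4 (bin 00000100); offset now 8 = byte 1 bit 0; 24 bits remain
Read 2: bits[8:9] width=1 -> value=0 (bin 0); offset now 9 = byte 1 bit 1; 23 bits remain

Answer: 23 1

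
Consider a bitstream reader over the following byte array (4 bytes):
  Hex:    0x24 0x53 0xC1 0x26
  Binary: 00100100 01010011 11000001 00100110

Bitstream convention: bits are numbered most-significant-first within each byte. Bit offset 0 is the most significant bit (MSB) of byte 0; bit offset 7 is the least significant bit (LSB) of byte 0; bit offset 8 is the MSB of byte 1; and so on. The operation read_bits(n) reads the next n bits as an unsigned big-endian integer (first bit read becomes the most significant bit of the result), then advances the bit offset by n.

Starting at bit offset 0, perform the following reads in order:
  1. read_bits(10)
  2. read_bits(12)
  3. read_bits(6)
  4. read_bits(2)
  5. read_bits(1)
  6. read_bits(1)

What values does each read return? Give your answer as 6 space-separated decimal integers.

Answer: 145 1264 18 1 1 0

Derivation:
Read 1: bits[0:10] width=10 -> value=145 (bin 0010010001); offset now 10 = byte 1 bit 2; 22 bits remain
Read 2: bits[10:22] width=12 -> value=1264 (bin 010011110000); offset now 22 = byte 2 bit 6; 10 bits remain
Read 3: bits[22:28] width=6 -> value=18 (bin 010010); offset now 28 = byte 3 bit 4; 4 bits remain
Read 4: bits[28:30] width=2 -> value=1 (bin 01); offset now 30 = byte 3 bit 6; 2 bits remain
Read 5: bits[30:31] width=1 -> value=1 (bin 1); offset now 31 = byte 3 bit 7; 1 bits remain
Read 6: bits[31:32] width=1 -> value=0 (bin 0); offset now 32 = byte 4 bit 0; 0 bits remain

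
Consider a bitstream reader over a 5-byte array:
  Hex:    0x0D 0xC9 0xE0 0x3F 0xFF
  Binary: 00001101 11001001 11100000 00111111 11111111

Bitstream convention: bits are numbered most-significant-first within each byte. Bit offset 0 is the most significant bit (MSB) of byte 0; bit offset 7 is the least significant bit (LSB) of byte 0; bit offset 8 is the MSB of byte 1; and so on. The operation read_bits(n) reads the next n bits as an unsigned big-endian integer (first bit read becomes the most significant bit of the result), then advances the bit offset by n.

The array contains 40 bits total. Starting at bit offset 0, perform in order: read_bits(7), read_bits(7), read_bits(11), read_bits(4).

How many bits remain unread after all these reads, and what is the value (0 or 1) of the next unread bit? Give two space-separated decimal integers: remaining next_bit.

Answer: 11 1

Derivation:
Read 1: bits[0:7] width=7 -> value=6 (bin 0000110); offset now 7 = byte 0 bit 7; 33 bits remain
Read 2: bits[7:14] width=7 -> value=114 (bin 1110010); offset now 14 = byte 1 bit 6; 26 bits remain
Read 3: bits[14:25] width=11 -> value=960 (bin 01111000000); offset now 25 = byte 3 bit 1; 15 bits remain
Read 4: bits[25:29] width=4 -> value=7 (bin 0111); offset now 29 = byte 3 bit 5; 11 bits remain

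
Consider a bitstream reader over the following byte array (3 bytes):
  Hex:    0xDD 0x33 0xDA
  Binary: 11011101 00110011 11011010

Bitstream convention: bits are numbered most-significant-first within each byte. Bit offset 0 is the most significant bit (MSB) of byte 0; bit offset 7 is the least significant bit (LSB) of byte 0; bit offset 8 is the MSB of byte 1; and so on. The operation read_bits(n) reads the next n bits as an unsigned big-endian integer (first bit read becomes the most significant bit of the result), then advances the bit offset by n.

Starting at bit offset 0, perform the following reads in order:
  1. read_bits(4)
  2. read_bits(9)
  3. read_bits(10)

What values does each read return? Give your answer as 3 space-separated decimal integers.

Read 1: bits[0:4] width=4 -> value=13 (bin 1101); offset now 4 = byte 0 bit 4; 20 bits remain
Read 2: bits[4:13] width=9 -> value=422 (bin 110100110); offset now 13 = byte 1 bit 5; 11 bits remain
Read 3: bits[13:23] width=10 -> value=493 (bin 0111101101); offset now 23 = byte 2 bit 7; 1 bits remain

Answer: 13 422 493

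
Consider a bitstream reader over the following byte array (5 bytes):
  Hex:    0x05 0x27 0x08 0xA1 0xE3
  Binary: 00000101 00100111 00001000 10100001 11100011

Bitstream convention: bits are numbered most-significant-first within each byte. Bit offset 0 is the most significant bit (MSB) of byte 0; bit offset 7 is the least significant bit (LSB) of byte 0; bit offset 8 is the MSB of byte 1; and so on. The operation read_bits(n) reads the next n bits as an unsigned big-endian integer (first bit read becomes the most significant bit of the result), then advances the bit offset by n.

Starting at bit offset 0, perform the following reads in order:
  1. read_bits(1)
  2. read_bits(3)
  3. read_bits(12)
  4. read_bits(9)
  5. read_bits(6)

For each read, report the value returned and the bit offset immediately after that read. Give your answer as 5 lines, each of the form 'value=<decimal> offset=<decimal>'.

Answer: value=0 offset=1
value=0 offset=4
value=1319 offset=16
value=17 offset=25
value=16 offset=31

Derivation:
Read 1: bits[0:1] width=1 -> value=0 (bin 0); offset now 1 = byte 0 bit 1; 39 bits remain
Read 2: bits[1:4] width=3 -> value=0 (bin 000); offset now 4 = byte 0 bit 4; 36 bits remain
Read 3: bits[4:16] width=12 -> value=1319 (bin 010100100111); offset now 16 = byte 2 bit 0; 24 bits remain
Read 4: bits[16:25] width=9 -> value=17 (bin 000010001); offset now 25 = byte 3 bit 1; 15 bits remain
Read 5: bits[25:31] width=6 -> value=16 (bin 010000); offset now 31 = byte 3 bit 7; 9 bits remain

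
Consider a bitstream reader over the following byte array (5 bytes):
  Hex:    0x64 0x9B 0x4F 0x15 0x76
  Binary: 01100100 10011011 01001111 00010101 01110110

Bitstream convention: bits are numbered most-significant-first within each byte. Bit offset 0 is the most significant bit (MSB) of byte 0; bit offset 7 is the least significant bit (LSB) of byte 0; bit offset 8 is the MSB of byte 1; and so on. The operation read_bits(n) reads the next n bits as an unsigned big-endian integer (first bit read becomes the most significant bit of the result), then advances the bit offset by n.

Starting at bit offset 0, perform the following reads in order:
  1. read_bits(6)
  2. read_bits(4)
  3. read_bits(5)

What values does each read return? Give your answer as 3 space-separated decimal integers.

Read 1: bits[0:6] width=6 -> value=25 (bin 011001); offset now 6 = byte 0 bit 6; 34 bits remain
Read 2: bits[6:10] width=4 -> value=2 (bin 0010); offset now 10 = byte 1 bit 2; 30 bits remain
Read 3: bits[10:15] width=5 -> value=13 (bin 01101); offset now 15 = byte 1 bit 7; 25 bits remain

Answer: 25 2 13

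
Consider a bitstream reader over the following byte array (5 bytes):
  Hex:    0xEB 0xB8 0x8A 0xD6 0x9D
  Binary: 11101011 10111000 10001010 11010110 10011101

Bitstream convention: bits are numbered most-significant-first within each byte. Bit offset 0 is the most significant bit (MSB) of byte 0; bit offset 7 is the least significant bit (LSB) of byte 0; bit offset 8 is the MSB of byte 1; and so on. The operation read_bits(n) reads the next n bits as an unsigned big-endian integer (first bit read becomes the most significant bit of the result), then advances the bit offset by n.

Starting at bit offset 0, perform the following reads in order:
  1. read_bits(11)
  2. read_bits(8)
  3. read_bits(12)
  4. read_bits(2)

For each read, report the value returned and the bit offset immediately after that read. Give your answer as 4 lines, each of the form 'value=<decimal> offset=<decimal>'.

Read 1: bits[0:11] width=11 -> value=1885 (bin 11101011101); offset now 11 = byte 1 bit 3; 29 bits remain
Read 2: bits[11:19] width=8 -> value=196 (bin 11000100); offset now 19 = byte 2 bit 3; 21 bits remain
Read 3: bits[19:31] width=12 -> value=1387 (bin 010101101011); offset now 31 = byte 3 bit 7; 9 bits remain
Read 4: bits[31:33] width=2 -> value=1 (bin 01); offset now 33 = byte 4 bit 1; 7 bits remain

Answer: value=1885 offset=11
value=196 offset=19
value=1387 offset=31
value=1 offset=33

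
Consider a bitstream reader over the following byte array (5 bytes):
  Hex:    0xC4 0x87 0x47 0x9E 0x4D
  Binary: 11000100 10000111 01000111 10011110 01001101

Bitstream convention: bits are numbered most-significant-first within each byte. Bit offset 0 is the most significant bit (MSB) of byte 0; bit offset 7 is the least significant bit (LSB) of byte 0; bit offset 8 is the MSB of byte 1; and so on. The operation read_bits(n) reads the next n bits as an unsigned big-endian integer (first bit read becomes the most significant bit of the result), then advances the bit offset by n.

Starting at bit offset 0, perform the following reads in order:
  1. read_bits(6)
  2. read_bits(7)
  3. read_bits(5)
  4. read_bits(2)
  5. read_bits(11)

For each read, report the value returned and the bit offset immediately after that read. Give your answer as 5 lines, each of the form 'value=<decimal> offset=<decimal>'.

Answer: value=49 offset=6
value=16 offset=13
value=29 offset=18
value=0 offset=20
value=975 offset=31

Derivation:
Read 1: bits[0:6] width=6 -> value=49 (bin 110001); offset now 6 = byte 0 bit 6; 34 bits remain
Read 2: bits[6:13] width=7 -> value=16 (bin 0010000); offset now 13 = byte 1 bit 5; 27 bits remain
Read 3: bits[13:18] width=5 -> value=29 (bin 11101); offset now 18 = byte 2 bit 2; 22 bits remain
Read 4: bits[18:20] width=2 -> value=0 (bin 00); offset now 20 = byte 2 bit 4; 20 bits remain
Read 5: bits[20:31] width=11 -> value=975 (bin 01111001111); offset now 31 = byte 3 bit 7; 9 bits remain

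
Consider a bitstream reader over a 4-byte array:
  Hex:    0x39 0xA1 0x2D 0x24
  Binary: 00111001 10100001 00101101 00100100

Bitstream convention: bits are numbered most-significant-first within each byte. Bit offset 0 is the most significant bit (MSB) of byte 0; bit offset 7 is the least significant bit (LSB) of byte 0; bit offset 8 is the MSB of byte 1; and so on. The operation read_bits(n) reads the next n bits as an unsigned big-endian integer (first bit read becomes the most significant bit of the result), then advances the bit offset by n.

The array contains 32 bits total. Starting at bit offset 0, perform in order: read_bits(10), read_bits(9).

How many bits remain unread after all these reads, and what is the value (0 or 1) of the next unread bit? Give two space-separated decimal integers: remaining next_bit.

Answer: 13 0

Derivation:
Read 1: bits[0:10] width=10 -> value=230 (bin 0011100110); offset now 10 = byte 1 bit 2; 22 bits remain
Read 2: bits[10:19] width=9 -> value=265 (bin 100001001); offset now 19 = byte 2 bit 3; 13 bits remain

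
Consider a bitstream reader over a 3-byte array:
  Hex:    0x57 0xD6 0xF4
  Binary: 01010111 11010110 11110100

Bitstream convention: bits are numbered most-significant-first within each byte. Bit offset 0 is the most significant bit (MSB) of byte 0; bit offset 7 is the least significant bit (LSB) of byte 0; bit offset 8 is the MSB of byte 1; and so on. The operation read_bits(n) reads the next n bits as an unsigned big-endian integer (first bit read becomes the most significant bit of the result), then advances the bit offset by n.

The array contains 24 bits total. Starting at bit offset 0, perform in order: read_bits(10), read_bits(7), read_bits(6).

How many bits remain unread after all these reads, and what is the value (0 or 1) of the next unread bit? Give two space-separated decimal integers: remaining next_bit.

Answer: 1 0

Derivation:
Read 1: bits[0:10] width=10 -> value=351 (bin 0101011111); offset now 10 = byte 1 bit 2; 14 bits remain
Read 2: bits[10:17] width=7 -> value=45 (bin 0101101); offset now 17 = byte 2 bit 1; 7 bits remain
Read 3: bits[17:23] width=6 -> value=58 (bin 111010); offset now 23 = byte 2 bit 7; 1 bits remain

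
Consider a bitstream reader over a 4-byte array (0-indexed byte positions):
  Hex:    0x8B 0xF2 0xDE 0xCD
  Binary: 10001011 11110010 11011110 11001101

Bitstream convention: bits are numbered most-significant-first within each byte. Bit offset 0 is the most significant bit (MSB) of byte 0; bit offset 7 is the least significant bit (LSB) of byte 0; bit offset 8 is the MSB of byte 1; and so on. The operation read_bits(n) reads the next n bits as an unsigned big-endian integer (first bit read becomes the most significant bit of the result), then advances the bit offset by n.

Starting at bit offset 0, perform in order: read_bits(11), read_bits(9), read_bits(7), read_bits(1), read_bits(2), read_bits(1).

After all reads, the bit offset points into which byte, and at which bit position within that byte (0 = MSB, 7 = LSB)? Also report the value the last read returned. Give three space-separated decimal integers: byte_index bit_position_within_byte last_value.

Answer: 3 7 0

Derivation:
Read 1: bits[0:11] width=11 -> value=1119 (bin 10001011111); offset now 11 = byte 1 bit 3; 21 bits remain
Read 2: bits[11:20] width=9 -> value=301 (bin 100101101); offset now 20 = byte 2 bit 4; 12 bits remain
Read 3: bits[20:27] width=7 -> value=118 (bin 1110110); offset now 27 = byte 3 bit 3; 5 bits remain
Read 4: bits[27:28] width=1 -> value=0 (bin 0); offset now 28 = byte 3 bit 4; 4 bits remain
Read 5: bits[28:30] width=2 -> value=3 (bin 11); offset now 30 = byte 3 bit 6; 2 bits remain
Read 6: bits[30:31] width=1 -> value=0 (bin 0); offset now 31 = byte 3 bit 7; 1 bits remain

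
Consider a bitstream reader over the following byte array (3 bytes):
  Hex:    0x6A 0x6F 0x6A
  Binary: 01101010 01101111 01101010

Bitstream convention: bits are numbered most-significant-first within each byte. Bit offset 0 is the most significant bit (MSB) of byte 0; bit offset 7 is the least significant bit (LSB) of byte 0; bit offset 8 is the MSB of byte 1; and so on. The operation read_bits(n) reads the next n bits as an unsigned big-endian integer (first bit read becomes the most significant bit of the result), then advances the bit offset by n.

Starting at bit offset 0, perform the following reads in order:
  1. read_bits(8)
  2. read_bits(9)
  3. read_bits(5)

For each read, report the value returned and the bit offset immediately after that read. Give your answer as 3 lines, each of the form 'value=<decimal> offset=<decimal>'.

Answer: value=106 offset=8
value=222 offset=17
value=26 offset=22

Derivation:
Read 1: bits[0:8] width=8 -> value=106 (bin 01101010); offset now 8 = byte 1 bit 0; 16 bits remain
Read 2: bits[8:17] width=9 -> value=222 (bin 011011110); offset now 17 = byte 2 bit 1; 7 bits remain
Read 3: bits[17:22] width=5 -> value=26 (bin 11010); offset now 22 = byte 2 bit 6; 2 bits remain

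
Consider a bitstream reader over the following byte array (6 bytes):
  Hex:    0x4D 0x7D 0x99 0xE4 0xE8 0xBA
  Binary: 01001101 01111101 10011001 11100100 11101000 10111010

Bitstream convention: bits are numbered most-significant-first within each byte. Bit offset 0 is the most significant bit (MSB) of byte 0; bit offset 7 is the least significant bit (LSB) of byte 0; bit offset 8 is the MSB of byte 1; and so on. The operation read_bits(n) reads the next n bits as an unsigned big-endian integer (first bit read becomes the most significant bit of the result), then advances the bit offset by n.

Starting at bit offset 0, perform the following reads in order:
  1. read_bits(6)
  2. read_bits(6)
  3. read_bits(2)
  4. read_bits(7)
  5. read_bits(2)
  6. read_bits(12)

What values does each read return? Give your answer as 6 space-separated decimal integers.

Read 1: bits[0:6] width=6 -> value=19 (bin 010011); offset now 6 = byte 0 bit 6; 42 bits remain
Read 2: bits[6:12] width=6 -> value=23 (bin 010111); offset now 12 = byte 1 bit 4; 36 bits remain
Read 3: bits[12:14] width=2 -> value=3 (bin 11); offset now 14 = byte 1 bit 6; 34 bits remain
Read 4: bits[14:21] width=7 -> value=51 (bin 0110011); offset now 21 = byte 2 bit 5; 27 bits remain
Read 5: bits[21:23] width=2 -> value=0 (bin 00); offset now 23 = byte 2 bit 7; 25 bits remain
Read 6: bits[23:35] width=12 -> value=3879 (bin 111100100111); offset now 35 = byte 4 bit 3; 13 bits remain

Answer: 19 23 3 51 0 3879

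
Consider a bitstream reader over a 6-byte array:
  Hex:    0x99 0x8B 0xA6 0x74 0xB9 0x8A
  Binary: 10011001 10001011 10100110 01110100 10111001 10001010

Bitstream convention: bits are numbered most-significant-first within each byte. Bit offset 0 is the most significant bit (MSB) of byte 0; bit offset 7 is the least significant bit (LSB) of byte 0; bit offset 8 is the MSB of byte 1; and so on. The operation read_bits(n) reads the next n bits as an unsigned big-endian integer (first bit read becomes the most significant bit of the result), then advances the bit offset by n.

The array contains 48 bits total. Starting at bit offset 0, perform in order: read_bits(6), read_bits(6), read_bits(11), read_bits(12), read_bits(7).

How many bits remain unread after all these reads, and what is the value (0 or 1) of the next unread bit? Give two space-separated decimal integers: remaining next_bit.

Read 1: bits[0:6] width=6 -> value=38 (bin 100110); offset now 6 = byte 0 bit 6; 42 bits remain
Read 2: bits[6:12] width=6 -> value=24 (bin 011000); offset now 12 = byte 1 bit 4; 36 bits remain
Read 3: bits[12:23] width=11 -> value=1491 (bin 10111010011); offset now 23 = byte 2 bit 7; 25 bits remain
Read 4: bits[23:35] width=12 -> value=933 (bin 001110100101); offset now 35 = byte 4 bit 3; 13 bits remain
Read 5: bits[35:42] width=7 -> value=102 (bin 1100110); offset now 42 = byte 5 bit 2; 6 bits remain

Answer: 6 0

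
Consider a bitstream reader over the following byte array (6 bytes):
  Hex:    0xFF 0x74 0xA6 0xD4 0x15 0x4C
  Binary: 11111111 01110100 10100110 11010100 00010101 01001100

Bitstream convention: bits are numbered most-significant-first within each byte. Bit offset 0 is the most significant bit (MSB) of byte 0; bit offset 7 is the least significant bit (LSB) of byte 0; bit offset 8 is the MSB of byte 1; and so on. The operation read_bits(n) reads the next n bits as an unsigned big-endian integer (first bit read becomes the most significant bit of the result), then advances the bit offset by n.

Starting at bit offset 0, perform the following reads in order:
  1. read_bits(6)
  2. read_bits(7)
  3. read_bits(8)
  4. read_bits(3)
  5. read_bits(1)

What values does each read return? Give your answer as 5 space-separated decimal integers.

Read 1: bits[0:6] width=6 -> value=63 (bin 111111); offset now 6 = byte 0 bit 6; 42 bits remain
Read 2: bits[6:13] width=7 -> value=110 (bin 1101110); offset now 13 = byte 1 bit 5; 35 bits remain
Read 3: bits[13:21] width=8 -> value=148 (bin 10010100); offset now 21 = byte 2 bit 5; 27 bits remain
Read 4: bits[21:24] width=3 -> value=6 (bin 110); offset now 24 = byte 3 bit 0; 24 bits remain
Read 5: bits[24:25] width=1 -> value=1 (bin 1); offset now 25 = byte 3 bit 1; 23 bits remain

Answer: 63 110 148 6 1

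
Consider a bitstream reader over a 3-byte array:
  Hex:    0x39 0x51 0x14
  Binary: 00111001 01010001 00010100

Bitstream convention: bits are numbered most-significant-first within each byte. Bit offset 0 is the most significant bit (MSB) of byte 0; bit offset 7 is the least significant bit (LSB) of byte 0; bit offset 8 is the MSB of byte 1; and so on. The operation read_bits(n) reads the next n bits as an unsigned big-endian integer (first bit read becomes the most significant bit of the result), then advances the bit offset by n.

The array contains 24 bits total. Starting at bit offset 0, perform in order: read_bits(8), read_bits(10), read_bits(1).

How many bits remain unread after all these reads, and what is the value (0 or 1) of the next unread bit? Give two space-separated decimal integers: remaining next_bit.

Read 1: bits[0:8] width=8 -> value=57 (bin 00111001); offset now 8 = byte 1 bit 0; 16 bits remain
Read 2: bits[8:18] width=10 -> value=324 (bin 0101000100); offset now 18 = byte 2 bit 2; 6 bits remain
Read 3: bits[18:19] width=1 -> value=0 (bin 0); offset now 19 = byte 2 bit 3; 5 bits remain

Answer: 5 1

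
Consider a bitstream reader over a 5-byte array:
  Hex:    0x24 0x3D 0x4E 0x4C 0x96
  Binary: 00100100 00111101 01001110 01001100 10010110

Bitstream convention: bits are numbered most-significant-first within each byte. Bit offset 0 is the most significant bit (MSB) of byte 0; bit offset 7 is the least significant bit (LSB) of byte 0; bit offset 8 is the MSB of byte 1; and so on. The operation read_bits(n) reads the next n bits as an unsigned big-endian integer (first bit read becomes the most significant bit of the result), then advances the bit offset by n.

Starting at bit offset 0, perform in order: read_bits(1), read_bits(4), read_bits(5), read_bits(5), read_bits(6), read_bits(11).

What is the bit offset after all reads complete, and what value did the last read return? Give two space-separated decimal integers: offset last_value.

Read 1: bits[0:1] width=1 -> value=0 (bin 0); offset now 1 = byte 0 bit 1; 39 bits remain
Read 2: bits[1:5] width=4 -> value=4 (bin 0100); offset now 5 = byte 0 bit 5; 35 bits remain
Read 3: bits[5:10] width=5 -> value=16 (bin 10000); offset now 10 = byte 1 bit 2; 30 bits remain
Read 4: bits[10:15] width=5 -> value=30 (bin 11110); offset now 15 = byte 1 bit 7; 25 bits remain
Read 5: bits[15:21] width=6 -> value=41 (bin 101001); offset now 21 = byte 2 bit 5; 19 bits remain
Read 6: bits[21:32] width=11 -> value=1612 (bin 11001001100); offset now 32 = byte 4 bit 0; 8 bits remain

Answer: 32 1612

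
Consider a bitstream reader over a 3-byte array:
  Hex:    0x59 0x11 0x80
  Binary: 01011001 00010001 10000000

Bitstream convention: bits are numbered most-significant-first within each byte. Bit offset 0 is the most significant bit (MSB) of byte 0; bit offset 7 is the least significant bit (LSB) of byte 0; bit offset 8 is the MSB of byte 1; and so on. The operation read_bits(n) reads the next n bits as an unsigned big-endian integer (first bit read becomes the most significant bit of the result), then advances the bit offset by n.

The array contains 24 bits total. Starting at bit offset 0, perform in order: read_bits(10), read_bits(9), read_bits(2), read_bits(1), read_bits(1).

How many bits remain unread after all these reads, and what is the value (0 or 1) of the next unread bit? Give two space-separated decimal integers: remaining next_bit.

Read 1: bits[0:10] width=10 -> value=356 (bin 0101100100); offset now 10 = byte 1 bit 2; 14 bits remain
Read 2: bits[10:19] width=9 -> value=140 (bin 010001100); offset now 19 = byte 2 bit 3; 5 bits remain
Read 3: bits[19:21] width=2 -> value=0 (bin 00); offset now 21 = byte 2 bit 5; 3 bits remain
Read 4: bits[21:22] width=1 -> value=0 (bin 0); offset now 22 = byte 2 bit 6; 2 bits remain
Read 5: bits[22:23] width=1 -> value=0 (bin 0); offset now 23 = byte 2 bit 7; 1 bits remain

Answer: 1 0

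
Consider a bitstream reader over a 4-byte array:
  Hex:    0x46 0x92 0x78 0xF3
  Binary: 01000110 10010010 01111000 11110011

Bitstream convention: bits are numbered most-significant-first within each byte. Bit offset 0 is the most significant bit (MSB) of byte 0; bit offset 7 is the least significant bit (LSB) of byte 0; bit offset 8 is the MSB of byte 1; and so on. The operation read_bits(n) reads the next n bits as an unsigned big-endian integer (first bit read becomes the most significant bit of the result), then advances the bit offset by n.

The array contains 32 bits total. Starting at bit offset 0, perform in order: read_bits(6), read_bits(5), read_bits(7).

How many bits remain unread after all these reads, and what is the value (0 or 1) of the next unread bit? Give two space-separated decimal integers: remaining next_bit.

Read 1: bits[0:6] width=6 -> value=17 (bin 010001); offset now 6 = byte 0 bit 6; 26 bits remain
Read 2: bits[6:11] width=5 -> value=20 (bin 10100); offset now 11 = byte 1 bit 3; 21 bits remain
Read 3: bits[11:18] width=7 -> value=73 (bin 1001001); offset now 18 = byte 2 bit 2; 14 bits remain

Answer: 14 1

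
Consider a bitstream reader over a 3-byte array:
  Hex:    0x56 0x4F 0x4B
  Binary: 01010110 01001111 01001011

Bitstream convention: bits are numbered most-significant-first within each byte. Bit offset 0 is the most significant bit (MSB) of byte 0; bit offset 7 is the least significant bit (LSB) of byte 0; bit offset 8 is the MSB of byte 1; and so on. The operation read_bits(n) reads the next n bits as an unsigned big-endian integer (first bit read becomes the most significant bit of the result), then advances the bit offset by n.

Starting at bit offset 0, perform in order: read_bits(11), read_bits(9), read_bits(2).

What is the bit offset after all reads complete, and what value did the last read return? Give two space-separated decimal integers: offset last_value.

Answer: 22 2

Derivation:
Read 1: bits[0:11] width=11 -> value=690 (bin 01010110010); offset now 11 = byte 1 bit 3; 13 bits remain
Read 2: bits[11:20] width=9 -> value=244 (bin 011110100); offset now 20 = byte 2 bit 4; 4 bits remain
Read 3: bits[20:22] width=2 -> value=2 (bin 10); offset now 22 = byte 2 bit 6; 2 bits remain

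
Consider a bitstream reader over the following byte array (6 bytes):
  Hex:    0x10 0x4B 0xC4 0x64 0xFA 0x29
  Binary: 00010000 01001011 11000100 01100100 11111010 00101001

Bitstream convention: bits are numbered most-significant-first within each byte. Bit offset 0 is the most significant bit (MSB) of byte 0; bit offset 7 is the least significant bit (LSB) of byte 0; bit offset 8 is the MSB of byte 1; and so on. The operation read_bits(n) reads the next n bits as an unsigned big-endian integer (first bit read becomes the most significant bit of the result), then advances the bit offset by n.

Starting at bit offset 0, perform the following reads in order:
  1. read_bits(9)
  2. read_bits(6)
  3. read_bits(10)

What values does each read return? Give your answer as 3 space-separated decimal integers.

Answer: 32 37 904

Derivation:
Read 1: bits[0:9] width=9 -> value=32 (bin 000100000); offset now 9 = byte 1 bit 1; 39 bits remain
Read 2: bits[9:15] width=6 -> value=37 (bin 100101); offset now 15 = byte 1 bit 7; 33 bits remain
Read 3: bits[15:25] width=10 -> value=904 (bin 1110001000); offset now 25 = byte 3 bit 1; 23 bits remain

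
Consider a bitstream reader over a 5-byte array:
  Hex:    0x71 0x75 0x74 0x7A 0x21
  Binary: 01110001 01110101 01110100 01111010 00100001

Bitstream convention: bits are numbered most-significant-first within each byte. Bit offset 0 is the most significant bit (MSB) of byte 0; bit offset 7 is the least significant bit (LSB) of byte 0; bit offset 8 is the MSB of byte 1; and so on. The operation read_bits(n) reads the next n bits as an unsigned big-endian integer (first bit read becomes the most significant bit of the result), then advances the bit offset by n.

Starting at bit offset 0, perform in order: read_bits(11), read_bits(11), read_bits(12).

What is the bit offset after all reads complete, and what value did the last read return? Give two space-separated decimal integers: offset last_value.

Answer: 34 488

Derivation:
Read 1: bits[0:11] width=11 -> value=907 (bin 01110001011); offset now 11 = byte 1 bit 3; 29 bits remain
Read 2: bits[11:22] width=11 -> value=1373 (bin 10101011101); offset now 22 = byte 2 bit 6; 18 bits remain
Read 3: bits[22:34] width=12 -> value=488 (bin 000111101000); offset now 34 = byte 4 bit 2; 6 bits remain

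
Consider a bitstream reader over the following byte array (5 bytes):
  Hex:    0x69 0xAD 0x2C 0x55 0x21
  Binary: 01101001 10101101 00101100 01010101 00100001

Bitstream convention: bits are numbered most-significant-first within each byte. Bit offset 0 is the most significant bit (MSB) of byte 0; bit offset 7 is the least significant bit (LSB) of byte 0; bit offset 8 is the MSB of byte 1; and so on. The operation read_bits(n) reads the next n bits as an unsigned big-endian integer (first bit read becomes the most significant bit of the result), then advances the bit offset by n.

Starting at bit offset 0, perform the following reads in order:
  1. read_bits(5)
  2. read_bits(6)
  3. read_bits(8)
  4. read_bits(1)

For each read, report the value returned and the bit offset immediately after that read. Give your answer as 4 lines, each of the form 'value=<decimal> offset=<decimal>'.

Answer: value=13 offset=5
value=13 offset=11
value=105 offset=19
value=0 offset=20

Derivation:
Read 1: bits[0:5] width=5 -> value=13 (bin 01101); offset now 5 = byte 0 bit 5; 35 bits remain
Read 2: bits[5:11] width=6 -> value=13 (bin 001101); offset now 11 = byte 1 bit 3; 29 bits remain
Read 3: bits[11:19] width=8 -> value=105 (bin 01101001); offset now 19 = byte 2 bit 3; 21 bits remain
Read 4: bits[19:20] width=1 -> value=0 (bin 0); offset now 20 = byte 2 bit 4; 20 bits remain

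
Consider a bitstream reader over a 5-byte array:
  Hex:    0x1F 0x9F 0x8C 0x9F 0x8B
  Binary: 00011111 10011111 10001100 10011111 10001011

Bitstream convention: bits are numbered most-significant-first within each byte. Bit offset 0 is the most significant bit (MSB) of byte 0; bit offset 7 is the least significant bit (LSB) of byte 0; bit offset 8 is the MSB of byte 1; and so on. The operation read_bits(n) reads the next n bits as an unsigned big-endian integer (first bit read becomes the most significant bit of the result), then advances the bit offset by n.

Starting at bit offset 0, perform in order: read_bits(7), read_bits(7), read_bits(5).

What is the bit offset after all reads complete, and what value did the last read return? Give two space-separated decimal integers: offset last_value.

Read 1: bits[0:7] width=7 -> value=15 (bin 0001111); offset now 7 = byte 0 bit 7; 33 bits remain
Read 2: bits[7:14] width=7 -> value=103 (bin 1100111); offset now 14 = byte 1 bit 6; 26 bits remain
Read 3: bits[14:19] width=5 -> value=28 (bin 11100); offset now 19 = byte 2 bit 3; 21 bits remain

Answer: 19 28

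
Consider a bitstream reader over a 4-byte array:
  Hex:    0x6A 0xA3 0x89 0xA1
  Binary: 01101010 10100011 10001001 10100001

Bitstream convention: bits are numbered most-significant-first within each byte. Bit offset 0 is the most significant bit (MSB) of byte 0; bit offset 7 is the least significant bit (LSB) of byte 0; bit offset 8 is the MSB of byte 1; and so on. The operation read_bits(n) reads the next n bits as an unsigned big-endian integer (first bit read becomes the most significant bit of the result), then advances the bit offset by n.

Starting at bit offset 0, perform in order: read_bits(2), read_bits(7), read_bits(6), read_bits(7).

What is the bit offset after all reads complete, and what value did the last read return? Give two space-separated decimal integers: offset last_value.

Answer: 22 98

Derivation:
Read 1: bits[0:2] width=2 -> value=1 (bin 01); offset now 2 = byte 0 bit 2; 30 bits remain
Read 2: bits[2:9] width=7 -> value=85 (bin 1010101); offset now 9 = byte 1 bit 1; 23 bits remain
Read 3: bits[9:15] width=6 -> value=17 (bin 010001); offset now 15 = byte 1 bit 7; 17 bits remain
Read 4: bits[15:22] width=7 -> value=98 (bin 1100010); offset now 22 = byte 2 bit 6; 10 bits remain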